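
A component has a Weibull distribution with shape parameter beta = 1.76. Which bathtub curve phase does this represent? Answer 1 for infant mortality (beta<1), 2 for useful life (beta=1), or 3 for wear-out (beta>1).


beta = 1.76
Compare beta to 1:
beta < 1 => infant mortality (phase 1)
beta = 1 => useful life (phase 2)
beta > 1 => wear-out (phase 3)
Since beta = 1.76, this is wear-out (increasing failure rate)
Phase = 3

3


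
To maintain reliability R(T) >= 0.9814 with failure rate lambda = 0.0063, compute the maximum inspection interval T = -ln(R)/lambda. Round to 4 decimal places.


R_target = 0.9814
lambda = 0.0063
-ln(0.9814) = 0.0188
T = 0.0188 / 0.0063
T = 2.9802

2.9802


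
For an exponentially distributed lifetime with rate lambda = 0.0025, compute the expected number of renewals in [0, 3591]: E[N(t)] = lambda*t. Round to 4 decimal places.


lambda = 0.0025
t = 3591
E[N(t)] = lambda * t
E[N(t)] = 0.0025 * 3591
E[N(t)] = 8.9775

8.9775


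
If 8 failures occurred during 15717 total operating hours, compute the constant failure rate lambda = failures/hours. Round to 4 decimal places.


failures = 8
total_hours = 15717
lambda = 8 / 15717
lambda = 0.0005

0.0005


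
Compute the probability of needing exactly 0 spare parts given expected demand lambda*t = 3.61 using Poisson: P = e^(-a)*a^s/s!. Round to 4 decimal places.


a = 3.61, s = 0
e^(-a) = e^(-3.61) = 0.0271
a^s = 3.61^0 = 1.0
s! = 1
P = 0.0271 * 1.0 / 1
P = 0.0271

0.0271


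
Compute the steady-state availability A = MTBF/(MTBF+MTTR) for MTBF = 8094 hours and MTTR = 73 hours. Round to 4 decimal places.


MTBF = 8094
MTTR = 73
MTBF + MTTR = 8167
A = 8094 / 8167
A = 0.9911

0.9911


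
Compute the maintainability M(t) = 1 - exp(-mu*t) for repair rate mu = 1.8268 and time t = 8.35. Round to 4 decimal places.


mu = 1.8268, t = 8.35
mu * t = 1.8268 * 8.35 = 15.2538
exp(-15.2538) = 0.0
M(t) = 1 - 0.0
M(t) = 1.0

1.0


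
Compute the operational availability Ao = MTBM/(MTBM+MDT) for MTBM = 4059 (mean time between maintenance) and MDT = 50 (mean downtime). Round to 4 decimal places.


MTBM = 4059
MDT = 50
MTBM + MDT = 4109
Ao = 4059 / 4109
Ao = 0.9878

0.9878


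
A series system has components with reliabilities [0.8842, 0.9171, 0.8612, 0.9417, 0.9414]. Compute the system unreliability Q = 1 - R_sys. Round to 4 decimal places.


Components: [0.8842, 0.9171, 0.8612, 0.9417, 0.9414]
After component 1: product = 0.8842
After component 2: product = 0.8109
After component 3: product = 0.6983
After component 4: product = 0.6576
After component 5: product = 0.6191
R_sys = 0.6191
Q = 1 - 0.6191 = 0.3809

0.3809


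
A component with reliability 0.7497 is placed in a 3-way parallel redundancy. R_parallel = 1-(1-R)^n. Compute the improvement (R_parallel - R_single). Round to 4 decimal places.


R_single = 0.7497, n = 3
1 - R_single = 0.2503
(1 - R_single)^n = 0.2503^3 = 0.0157
R_parallel = 1 - 0.0157 = 0.9843
Improvement = 0.9843 - 0.7497
Improvement = 0.2346

0.2346


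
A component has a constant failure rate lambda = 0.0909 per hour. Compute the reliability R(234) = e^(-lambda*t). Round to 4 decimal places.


lambda = 0.0909
t = 234
lambda * t = 21.2706
R(t) = e^(-21.2706)
R(t) = 0.0

0.0


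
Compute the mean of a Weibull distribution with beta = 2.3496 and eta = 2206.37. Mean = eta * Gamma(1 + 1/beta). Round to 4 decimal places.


beta = 2.3496, eta = 2206.37
1/beta = 0.4256
1 + 1/beta = 1.4256
Gamma(1.4256) = 0.8862
Mean = 2206.37 * 0.8862
Mean = 1955.2095

1955.2095


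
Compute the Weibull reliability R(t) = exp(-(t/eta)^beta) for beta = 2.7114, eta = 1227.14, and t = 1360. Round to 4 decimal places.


beta = 2.7114, eta = 1227.14, t = 1360
t/eta = 1360 / 1227.14 = 1.1083
(t/eta)^beta = 1.1083^2.7114 = 1.3214
R(t) = exp(-1.3214)
R(t) = 0.2667

0.2667


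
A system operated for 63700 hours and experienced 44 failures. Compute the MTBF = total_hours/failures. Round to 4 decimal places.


total_hours = 63700
failures = 44
MTBF = 63700 / 44
MTBF = 1447.7273

1447.7273


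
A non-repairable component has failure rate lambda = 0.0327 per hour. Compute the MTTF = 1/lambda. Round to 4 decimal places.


lambda = 0.0327
MTTF = 1 / 0.0327
MTTF = 30.581

30.581


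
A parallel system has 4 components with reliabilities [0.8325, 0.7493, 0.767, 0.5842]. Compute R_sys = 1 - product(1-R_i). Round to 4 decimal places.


Components: [0.8325, 0.7493, 0.767, 0.5842]
(1 - 0.8325) = 0.1675, running product = 0.1675
(1 - 0.7493) = 0.2507, running product = 0.042
(1 - 0.767) = 0.233, running product = 0.0098
(1 - 0.5842) = 0.4158, running product = 0.0041
Product of (1-R_i) = 0.0041
R_sys = 1 - 0.0041 = 0.9959

0.9959


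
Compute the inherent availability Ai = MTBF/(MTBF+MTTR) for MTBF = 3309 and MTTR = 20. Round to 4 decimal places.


MTBF = 3309
MTTR = 20
MTBF + MTTR = 3329
Ai = 3309 / 3329
Ai = 0.994

0.994


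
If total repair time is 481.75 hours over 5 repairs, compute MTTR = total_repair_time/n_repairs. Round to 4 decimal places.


total_repair_time = 481.75
n_repairs = 5
MTTR = 481.75 / 5
MTTR = 96.35

96.35


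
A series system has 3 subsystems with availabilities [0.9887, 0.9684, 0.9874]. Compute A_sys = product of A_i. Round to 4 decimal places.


Subsystems: [0.9887, 0.9684, 0.9874]
After subsystem 1 (A=0.9887): product = 0.9887
After subsystem 2 (A=0.9684): product = 0.9575
After subsystem 3 (A=0.9874): product = 0.9454
A_sys = 0.9454

0.9454


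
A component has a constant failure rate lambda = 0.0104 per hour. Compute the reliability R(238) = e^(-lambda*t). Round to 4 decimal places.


lambda = 0.0104
t = 238
lambda * t = 2.4752
R(t) = e^(-2.4752)
R(t) = 0.0841

0.0841


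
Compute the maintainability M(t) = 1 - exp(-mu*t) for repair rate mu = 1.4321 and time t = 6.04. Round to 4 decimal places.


mu = 1.4321, t = 6.04
mu * t = 1.4321 * 6.04 = 8.6499
exp(-8.6499) = 0.0002
M(t) = 1 - 0.0002
M(t) = 0.9998

0.9998


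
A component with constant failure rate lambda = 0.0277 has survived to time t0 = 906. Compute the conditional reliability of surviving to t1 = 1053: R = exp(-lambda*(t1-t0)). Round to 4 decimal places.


lambda = 0.0277
t0 = 906, t1 = 1053
t1 - t0 = 147
lambda * (t1-t0) = 0.0277 * 147 = 4.0719
R = exp(-4.0719)
R = 0.017

0.017


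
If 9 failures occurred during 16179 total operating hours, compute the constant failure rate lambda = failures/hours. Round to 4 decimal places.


failures = 9
total_hours = 16179
lambda = 9 / 16179
lambda = 0.0006

0.0006


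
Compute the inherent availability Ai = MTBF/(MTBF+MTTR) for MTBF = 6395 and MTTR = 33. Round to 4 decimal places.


MTBF = 6395
MTTR = 33
MTBF + MTTR = 6428
Ai = 6395 / 6428
Ai = 0.9949

0.9949


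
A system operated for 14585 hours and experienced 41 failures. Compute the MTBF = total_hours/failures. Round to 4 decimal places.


total_hours = 14585
failures = 41
MTBF = 14585 / 41
MTBF = 355.7317

355.7317


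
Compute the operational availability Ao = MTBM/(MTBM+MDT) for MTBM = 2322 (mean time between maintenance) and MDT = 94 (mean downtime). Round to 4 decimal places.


MTBM = 2322
MDT = 94
MTBM + MDT = 2416
Ao = 2322 / 2416
Ao = 0.9611

0.9611


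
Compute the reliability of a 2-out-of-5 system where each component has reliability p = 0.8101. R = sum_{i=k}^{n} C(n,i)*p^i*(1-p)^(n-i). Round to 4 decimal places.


k = 2, n = 5, p = 0.8101
i=2: C(5,2)=10 * 0.8101^2 * 0.1899^3 = 0.0449
i=3: C(5,3)=10 * 0.8101^3 * 0.1899^2 = 0.1917
i=4: C(5,4)=5 * 0.8101^4 * 0.1899^1 = 0.4089
i=5: C(5,5)=1 * 0.8101^5 * 0.1899^0 = 0.3489
R = sum of terms = 0.9945

0.9945


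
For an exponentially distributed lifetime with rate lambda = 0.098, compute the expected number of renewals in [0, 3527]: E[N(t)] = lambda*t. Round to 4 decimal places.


lambda = 0.098
t = 3527
E[N(t)] = lambda * t
E[N(t)] = 0.098 * 3527
E[N(t)] = 345.646

345.646


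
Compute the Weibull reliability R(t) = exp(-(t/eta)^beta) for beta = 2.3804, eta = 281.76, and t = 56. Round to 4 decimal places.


beta = 2.3804, eta = 281.76, t = 56
t/eta = 56 / 281.76 = 0.1988
(t/eta)^beta = 0.1988^2.3804 = 0.0214
R(t) = exp(-0.0214)
R(t) = 0.9789

0.9789


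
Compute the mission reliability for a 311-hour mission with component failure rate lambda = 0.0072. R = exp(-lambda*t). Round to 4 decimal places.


lambda = 0.0072
mission_time = 311
lambda * t = 0.0072 * 311 = 2.2392
R = exp(-2.2392)
R = 0.1065

0.1065


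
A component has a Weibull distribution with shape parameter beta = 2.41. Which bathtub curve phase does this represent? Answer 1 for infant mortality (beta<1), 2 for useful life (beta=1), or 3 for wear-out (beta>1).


beta = 2.41
Compare beta to 1:
beta < 1 => infant mortality (phase 1)
beta = 1 => useful life (phase 2)
beta > 1 => wear-out (phase 3)
Since beta = 2.41, this is wear-out (increasing failure rate)
Phase = 3

3


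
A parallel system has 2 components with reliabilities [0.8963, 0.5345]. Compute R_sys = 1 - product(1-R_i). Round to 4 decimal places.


Components: [0.8963, 0.5345]
(1 - 0.8963) = 0.1037, running product = 0.1037
(1 - 0.5345) = 0.4655, running product = 0.0483
Product of (1-R_i) = 0.0483
R_sys = 1 - 0.0483 = 0.9517

0.9517


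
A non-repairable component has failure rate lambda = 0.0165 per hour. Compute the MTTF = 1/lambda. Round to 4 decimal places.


lambda = 0.0165
MTTF = 1 / 0.0165
MTTF = 60.6061

60.6061


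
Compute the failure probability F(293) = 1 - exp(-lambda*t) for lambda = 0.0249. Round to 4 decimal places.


lambda = 0.0249, t = 293
lambda * t = 7.2957
exp(-7.2957) = 0.0007
F(t) = 1 - 0.0007
F(t) = 0.9993

0.9993


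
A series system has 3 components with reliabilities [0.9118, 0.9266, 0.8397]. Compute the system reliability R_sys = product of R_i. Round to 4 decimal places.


Components: [0.9118, 0.9266, 0.8397]
After component 1 (R=0.9118): product = 0.9118
After component 2 (R=0.9266): product = 0.8449
After component 3 (R=0.8397): product = 0.7094
R_sys = 0.7094

0.7094


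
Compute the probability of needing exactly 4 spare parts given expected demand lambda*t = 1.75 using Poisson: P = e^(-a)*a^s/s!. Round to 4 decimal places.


a = 1.75, s = 4
e^(-a) = e^(-1.75) = 0.1738
a^s = 1.75^4 = 9.3789
s! = 24
P = 0.1738 * 9.3789 / 24
P = 0.0679

0.0679


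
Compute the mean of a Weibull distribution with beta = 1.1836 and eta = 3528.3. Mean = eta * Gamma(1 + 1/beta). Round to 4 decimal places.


beta = 1.1836, eta = 3528.3
1/beta = 0.8449
1 + 1/beta = 1.8449
Gamma(1.8449) = 0.9441
Mean = 3528.3 * 0.9441
Mean = 3330.9487

3330.9487


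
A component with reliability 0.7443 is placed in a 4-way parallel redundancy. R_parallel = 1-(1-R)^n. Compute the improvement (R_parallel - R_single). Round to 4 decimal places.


R_single = 0.7443, n = 4
1 - R_single = 0.2557
(1 - R_single)^n = 0.2557^4 = 0.0043
R_parallel = 1 - 0.0043 = 0.9957
Improvement = 0.9957 - 0.7443
Improvement = 0.2514

0.2514


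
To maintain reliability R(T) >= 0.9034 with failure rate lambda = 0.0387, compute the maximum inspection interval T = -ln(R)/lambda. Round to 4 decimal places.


R_target = 0.9034
lambda = 0.0387
-ln(0.9034) = 0.1016
T = 0.1016 / 0.0387
T = 2.6251

2.6251


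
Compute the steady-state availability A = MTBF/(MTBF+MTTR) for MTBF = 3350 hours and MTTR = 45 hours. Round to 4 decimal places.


MTBF = 3350
MTTR = 45
MTBF + MTTR = 3395
A = 3350 / 3395
A = 0.9867

0.9867


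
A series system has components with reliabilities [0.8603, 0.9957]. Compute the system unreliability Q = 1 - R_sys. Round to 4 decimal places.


Components: [0.8603, 0.9957]
After component 1: product = 0.8603
After component 2: product = 0.8566
R_sys = 0.8566
Q = 1 - 0.8566 = 0.1434

0.1434


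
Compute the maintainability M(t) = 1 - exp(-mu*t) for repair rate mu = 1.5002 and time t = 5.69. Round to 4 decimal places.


mu = 1.5002, t = 5.69
mu * t = 1.5002 * 5.69 = 8.5361
exp(-8.5361) = 0.0002
M(t) = 1 - 0.0002
M(t) = 0.9998

0.9998


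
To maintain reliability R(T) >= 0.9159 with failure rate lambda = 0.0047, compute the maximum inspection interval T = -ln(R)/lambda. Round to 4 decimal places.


R_target = 0.9159
lambda = 0.0047
-ln(0.9159) = 0.0878
T = 0.0878 / 0.0047
T = 18.6911

18.6911


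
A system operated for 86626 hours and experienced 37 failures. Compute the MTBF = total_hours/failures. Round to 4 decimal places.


total_hours = 86626
failures = 37
MTBF = 86626 / 37
MTBF = 2341.2432

2341.2432


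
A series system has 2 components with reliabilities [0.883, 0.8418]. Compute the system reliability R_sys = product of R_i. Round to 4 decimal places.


Components: [0.883, 0.8418]
After component 1 (R=0.883): product = 0.883
After component 2 (R=0.8418): product = 0.7433
R_sys = 0.7433

0.7433


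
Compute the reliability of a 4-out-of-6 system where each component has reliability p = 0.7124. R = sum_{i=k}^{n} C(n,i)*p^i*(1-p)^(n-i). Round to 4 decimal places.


k = 4, n = 6, p = 0.7124
i=4: C(6,4)=15 * 0.7124^4 * 0.2876^2 = 0.3196
i=5: C(6,5)=6 * 0.7124^5 * 0.2876^1 = 0.3166
i=6: C(6,6)=1 * 0.7124^6 * 0.2876^0 = 0.1307
R = sum of terms = 0.7669

0.7669


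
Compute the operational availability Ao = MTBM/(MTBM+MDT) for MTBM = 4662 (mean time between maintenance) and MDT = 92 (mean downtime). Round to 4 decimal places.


MTBM = 4662
MDT = 92
MTBM + MDT = 4754
Ao = 4662 / 4754
Ao = 0.9806

0.9806


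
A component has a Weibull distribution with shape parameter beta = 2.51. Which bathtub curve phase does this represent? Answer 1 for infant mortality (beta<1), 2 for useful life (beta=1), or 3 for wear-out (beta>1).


beta = 2.51
Compare beta to 1:
beta < 1 => infant mortality (phase 1)
beta = 1 => useful life (phase 2)
beta > 1 => wear-out (phase 3)
Since beta = 2.51, this is wear-out (increasing failure rate)
Phase = 3

3


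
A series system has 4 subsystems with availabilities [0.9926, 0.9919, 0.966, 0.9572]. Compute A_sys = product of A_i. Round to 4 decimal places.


Subsystems: [0.9926, 0.9919, 0.966, 0.9572]
After subsystem 1 (A=0.9926): product = 0.9926
After subsystem 2 (A=0.9919): product = 0.9846
After subsystem 3 (A=0.966): product = 0.9511
After subsystem 4 (A=0.9572): product = 0.9104
A_sys = 0.9104

0.9104


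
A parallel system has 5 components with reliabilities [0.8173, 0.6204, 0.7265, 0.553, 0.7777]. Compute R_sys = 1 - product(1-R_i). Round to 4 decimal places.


Components: [0.8173, 0.6204, 0.7265, 0.553, 0.7777]
(1 - 0.8173) = 0.1827, running product = 0.1827
(1 - 0.6204) = 0.3796, running product = 0.0694
(1 - 0.7265) = 0.2735, running product = 0.019
(1 - 0.553) = 0.447, running product = 0.0085
(1 - 0.7777) = 0.2223, running product = 0.0019
Product of (1-R_i) = 0.0019
R_sys = 1 - 0.0019 = 0.9981

0.9981


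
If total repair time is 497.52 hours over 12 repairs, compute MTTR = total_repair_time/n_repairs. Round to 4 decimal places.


total_repair_time = 497.52
n_repairs = 12
MTTR = 497.52 / 12
MTTR = 41.46

41.46


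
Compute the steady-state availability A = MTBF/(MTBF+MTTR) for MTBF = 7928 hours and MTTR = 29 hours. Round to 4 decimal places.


MTBF = 7928
MTTR = 29
MTBF + MTTR = 7957
A = 7928 / 7957
A = 0.9964

0.9964


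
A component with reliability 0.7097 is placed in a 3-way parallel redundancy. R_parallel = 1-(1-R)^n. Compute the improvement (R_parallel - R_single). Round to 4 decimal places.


R_single = 0.7097, n = 3
1 - R_single = 0.2903
(1 - R_single)^n = 0.2903^3 = 0.0245
R_parallel = 1 - 0.0245 = 0.9755
Improvement = 0.9755 - 0.7097
Improvement = 0.2658

0.2658


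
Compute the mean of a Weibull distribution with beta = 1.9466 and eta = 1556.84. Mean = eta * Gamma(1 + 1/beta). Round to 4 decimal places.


beta = 1.9466, eta = 1556.84
1/beta = 0.5137
1 + 1/beta = 1.5137
Gamma(1.5137) = 0.8867
Mean = 1556.84 * 0.8867
Mean = 1380.5252

1380.5252


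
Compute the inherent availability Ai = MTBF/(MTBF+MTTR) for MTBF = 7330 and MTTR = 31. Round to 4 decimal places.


MTBF = 7330
MTTR = 31
MTBF + MTTR = 7361
Ai = 7330 / 7361
Ai = 0.9958

0.9958


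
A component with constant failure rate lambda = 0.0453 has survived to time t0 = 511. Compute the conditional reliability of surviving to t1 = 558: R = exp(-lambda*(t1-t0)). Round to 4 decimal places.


lambda = 0.0453
t0 = 511, t1 = 558
t1 - t0 = 47
lambda * (t1-t0) = 0.0453 * 47 = 2.1291
R = exp(-2.1291)
R = 0.1189

0.1189


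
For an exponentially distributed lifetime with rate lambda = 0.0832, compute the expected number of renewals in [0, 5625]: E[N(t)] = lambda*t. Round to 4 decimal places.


lambda = 0.0832
t = 5625
E[N(t)] = lambda * t
E[N(t)] = 0.0832 * 5625
E[N(t)] = 468.0

468.0


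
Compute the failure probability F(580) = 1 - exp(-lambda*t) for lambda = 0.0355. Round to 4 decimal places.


lambda = 0.0355, t = 580
lambda * t = 20.59
exp(-20.59) = 0.0
F(t) = 1 - 0.0
F(t) = 1.0

1.0


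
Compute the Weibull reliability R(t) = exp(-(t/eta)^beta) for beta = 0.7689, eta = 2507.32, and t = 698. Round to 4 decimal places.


beta = 0.7689, eta = 2507.32, t = 698
t/eta = 698 / 2507.32 = 0.2784
(t/eta)^beta = 0.2784^0.7689 = 0.3741
R(t) = exp(-0.3741)
R(t) = 0.6879

0.6879


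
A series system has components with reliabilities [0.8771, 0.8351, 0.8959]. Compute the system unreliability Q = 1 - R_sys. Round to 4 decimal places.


Components: [0.8771, 0.8351, 0.8959]
After component 1: product = 0.8771
After component 2: product = 0.7325
After component 3: product = 0.6562
R_sys = 0.6562
Q = 1 - 0.6562 = 0.3438

0.3438


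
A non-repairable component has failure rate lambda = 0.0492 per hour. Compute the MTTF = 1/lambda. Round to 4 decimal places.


lambda = 0.0492
MTTF = 1 / 0.0492
MTTF = 20.3252

20.3252


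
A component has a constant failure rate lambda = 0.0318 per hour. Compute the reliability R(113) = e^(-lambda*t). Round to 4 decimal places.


lambda = 0.0318
t = 113
lambda * t = 3.5934
R(t) = e^(-3.5934)
R(t) = 0.0275

0.0275


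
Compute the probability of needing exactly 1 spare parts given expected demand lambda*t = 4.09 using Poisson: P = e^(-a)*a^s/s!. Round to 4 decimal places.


a = 4.09, s = 1
e^(-a) = e^(-4.09) = 0.0167
a^s = 4.09^1 = 4.09
s! = 1
P = 0.0167 * 4.09 / 1
P = 0.0685

0.0685


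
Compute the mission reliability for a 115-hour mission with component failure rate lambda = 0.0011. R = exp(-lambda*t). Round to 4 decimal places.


lambda = 0.0011
mission_time = 115
lambda * t = 0.0011 * 115 = 0.1265
R = exp(-0.1265)
R = 0.8812

0.8812


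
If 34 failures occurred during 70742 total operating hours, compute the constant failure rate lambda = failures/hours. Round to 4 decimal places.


failures = 34
total_hours = 70742
lambda = 34 / 70742
lambda = 0.0005

0.0005


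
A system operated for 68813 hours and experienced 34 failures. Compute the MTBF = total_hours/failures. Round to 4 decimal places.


total_hours = 68813
failures = 34
MTBF = 68813 / 34
MTBF = 2023.9118

2023.9118


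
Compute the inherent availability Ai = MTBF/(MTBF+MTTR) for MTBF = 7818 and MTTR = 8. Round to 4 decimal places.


MTBF = 7818
MTTR = 8
MTBF + MTTR = 7826
Ai = 7818 / 7826
Ai = 0.999

0.999


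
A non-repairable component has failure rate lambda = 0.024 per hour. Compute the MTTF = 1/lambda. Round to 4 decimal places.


lambda = 0.024
MTTF = 1 / 0.024
MTTF = 41.6667

41.6667


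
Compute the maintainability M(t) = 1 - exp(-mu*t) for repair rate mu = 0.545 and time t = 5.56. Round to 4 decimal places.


mu = 0.545, t = 5.56
mu * t = 0.545 * 5.56 = 3.0302
exp(-3.0302) = 0.0483
M(t) = 1 - 0.0483
M(t) = 0.9517

0.9517


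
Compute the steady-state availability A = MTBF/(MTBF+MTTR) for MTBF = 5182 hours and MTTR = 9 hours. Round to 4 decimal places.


MTBF = 5182
MTTR = 9
MTBF + MTTR = 5191
A = 5182 / 5191
A = 0.9983

0.9983


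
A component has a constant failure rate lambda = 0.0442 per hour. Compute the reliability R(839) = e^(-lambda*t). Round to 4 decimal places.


lambda = 0.0442
t = 839
lambda * t = 37.0838
R(t) = e^(-37.0838)
R(t) = 0.0

0.0


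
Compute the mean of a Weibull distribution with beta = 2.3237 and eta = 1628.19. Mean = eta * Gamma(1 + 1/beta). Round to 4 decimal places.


beta = 2.3237, eta = 1628.19
1/beta = 0.4303
1 + 1/beta = 1.4303
Gamma(1.4303) = 0.886
Mean = 1628.19 * 0.886
Mean = 1442.6198

1442.6198


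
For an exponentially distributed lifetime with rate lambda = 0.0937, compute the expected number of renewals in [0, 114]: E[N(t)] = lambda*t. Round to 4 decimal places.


lambda = 0.0937
t = 114
E[N(t)] = lambda * t
E[N(t)] = 0.0937 * 114
E[N(t)] = 10.6818

10.6818


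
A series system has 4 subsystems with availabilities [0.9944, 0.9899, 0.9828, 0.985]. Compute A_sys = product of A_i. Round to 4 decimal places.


Subsystems: [0.9944, 0.9899, 0.9828, 0.985]
After subsystem 1 (A=0.9944): product = 0.9944
After subsystem 2 (A=0.9899): product = 0.9844
After subsystem 3 (A=0.9828): product = 0.9674
After subsystem 4 (A=0.985): product = 0.9529
A_sys = 0.9529

0.9529


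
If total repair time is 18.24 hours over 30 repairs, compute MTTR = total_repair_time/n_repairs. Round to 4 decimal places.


total_repair_time = 18.24
n_repairs = 30
MTTR = 18.24 / 30
MTTR = 0.608

0.608


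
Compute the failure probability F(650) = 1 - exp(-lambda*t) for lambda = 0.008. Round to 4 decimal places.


lambda = 0.008, t = 650
lambda * t = 5.2
exp(-5.2) = 0.0055
F(t) = 1 - 0.0055
F(t) = 0.9945

0.9945


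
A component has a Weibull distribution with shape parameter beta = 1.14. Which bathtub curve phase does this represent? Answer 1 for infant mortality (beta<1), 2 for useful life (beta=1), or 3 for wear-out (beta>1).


beta = 1.14
Compare beta to 1:
beta < 1 => infant mortality (phase 1)
beta = 1 => useful life (phase 2)
beta > 1 => wear-out (phase 3)
Since beta = 1.14, this is wear-out (increasing failure rate)
Phase = 3

3


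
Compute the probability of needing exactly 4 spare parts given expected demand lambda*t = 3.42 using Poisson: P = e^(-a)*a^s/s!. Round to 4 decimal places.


a = 3.42, s = 4
e^(-a) = e^(-3.42) = 0.0327
a^s = 3.42^4 = 136.8058
s! = 24
P = 0.0327 * 136.8058 / 24
P = 0.1865

0.1865


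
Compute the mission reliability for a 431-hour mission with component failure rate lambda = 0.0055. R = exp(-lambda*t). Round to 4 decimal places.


lambda = 0.0055
mission_time = 431
lambda * t = 0.0055 * 431 = 2.3705
R = exp(-2.3705)
R = 0.0934

0.0934


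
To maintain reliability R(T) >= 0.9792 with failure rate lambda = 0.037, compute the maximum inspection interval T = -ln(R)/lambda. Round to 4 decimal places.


R_target = 0.9792
lambda = 0.037
-ln(0.9792) = 0.021
T = 0.021 / 0.037
T = 0.5681

0.5681


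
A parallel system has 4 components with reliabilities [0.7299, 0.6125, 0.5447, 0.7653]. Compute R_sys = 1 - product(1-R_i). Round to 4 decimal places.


Components: [0.7299, 0.6125, 0.5447, 0.7653]
(1 - 0.7299) = 0.2701, running product = 0.2701
(1 - 0.6125) = 0.3875, running product = 0.1047
(1 - 0.5447) = 0.4553, running product = 0.0477
(1 - 0.7653) = 0.2347, running product = 0.0112
Product of (1-R_i) = 0.0112
R_sys = 1 - 0.0112 = 0.9888

0.9888


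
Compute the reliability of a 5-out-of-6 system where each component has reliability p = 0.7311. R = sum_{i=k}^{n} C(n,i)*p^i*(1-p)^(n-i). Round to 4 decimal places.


k = 5, n = 6, p = 0.7311
i=5: C(6,5)=6 * 0.7311^5 * 0.2689^1 = 0.337
i=6: C(6,6)=1 * 0.7311^6 * 0.2689^0 = 0.1527
R = sum of terms = 0.4897

0.4897


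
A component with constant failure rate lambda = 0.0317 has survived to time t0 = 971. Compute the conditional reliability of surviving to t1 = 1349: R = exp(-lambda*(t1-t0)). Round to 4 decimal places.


lambda = 0.0317
t0 = 971, t1 = 1349
t1 - t0 = 378
lambda * (t1-t0) = 0.0317 * 378 = 11.9826
R = exp(-11.9826)
R = 0.0

0.0


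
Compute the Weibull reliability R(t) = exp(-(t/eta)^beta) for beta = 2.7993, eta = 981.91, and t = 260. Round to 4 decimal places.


beta = 2.7993, eta = 981.91, t = 260
t/eta = 260 / 981.91 = 0.2648
(t/eta)^beta = 0.2648^2.7993 = 0.0242
R(t) = exp(-0.0242)
R(t) = 0.9761

0.9761


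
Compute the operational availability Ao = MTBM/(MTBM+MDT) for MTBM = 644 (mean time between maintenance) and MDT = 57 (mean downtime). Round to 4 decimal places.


MTBM = 644
MDT = 57
MTBM + MDT = 701
Ao = 644 / 701
Ao = 0.9187

0.9187


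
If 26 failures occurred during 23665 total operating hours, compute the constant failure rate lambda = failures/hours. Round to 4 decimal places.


failures = 26
total_hours = 23665
lambda = 26 / 23665
lambda = 0.0011

0.0011


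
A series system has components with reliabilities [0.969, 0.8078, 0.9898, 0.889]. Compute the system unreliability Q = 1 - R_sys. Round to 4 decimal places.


Components: [0.969, 0.8078, 0.9898, 0.889]
After component 1: product = 0.969
After component 2: product = 0.7828
After component 3: product = 0.7748
After component 4: product = 0.6888
R_sys = 0.6888
Q = 1 - 0.6888 = 0.3112

0.3112


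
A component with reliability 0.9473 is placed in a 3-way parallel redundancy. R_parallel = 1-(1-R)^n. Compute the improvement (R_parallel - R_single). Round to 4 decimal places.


R_single = 0.9473, n = 3
1 - R_single = 0.0527
(1 - R_single)^n = 0.0527^3 = 0.0001
R_parallel = 1 - 0.0001 = 0.9999
Improvement = 0.9999 - 0.9473
Improvement = 0.0526

0.0526


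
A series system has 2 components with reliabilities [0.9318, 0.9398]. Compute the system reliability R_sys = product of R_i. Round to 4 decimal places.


Components: [0.9318, 0.9398]
After component 1 (R=0.9318): product = 0.9318
After component 2 (R=0.9398): product = 0.8757
R_sys = 0.8757

0.8757


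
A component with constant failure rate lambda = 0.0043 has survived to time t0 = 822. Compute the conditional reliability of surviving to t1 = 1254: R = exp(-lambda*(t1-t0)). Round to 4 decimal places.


lambda = 0.0043
t0 = 822, t1 = 1254
t1 - t0 = 432
lambda * (t1-t0) = 0.0043 * 432 = 1.8576
R = exp(-1.8576)
R = 0.156

0.156


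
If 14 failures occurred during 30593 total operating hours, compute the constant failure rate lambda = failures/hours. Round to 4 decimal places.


failures = 14
total_hours = 30593
lambda = 14 / 30593
lambda = 0.0005

0.0005


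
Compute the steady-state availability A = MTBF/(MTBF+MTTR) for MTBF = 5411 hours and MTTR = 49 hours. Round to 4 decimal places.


MTBF = 5411
MTTR = 49
MTBF + MTTR = 5460
A = 5411 / 5460
A = 0.991

0.991


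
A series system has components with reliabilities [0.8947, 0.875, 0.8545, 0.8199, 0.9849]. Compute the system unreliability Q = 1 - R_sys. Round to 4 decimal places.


Components: [0.8947, 0.875, 0.8545, 0.8199, 0.9849]
After component 1: product = 0.8947
After component 2: product = 0.7829
After component 3: product = 0.669
After component 4: product = 0.5485
After component 5: product = 0.5402
R_sys = 0.5402
Q = 1 - 0.5402 = 0.4598

0.4598


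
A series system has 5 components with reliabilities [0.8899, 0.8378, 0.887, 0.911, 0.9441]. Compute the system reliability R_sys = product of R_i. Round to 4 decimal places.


Components: [0.8899, 0.8378, 0.887, 0.911, 0.9441]
After component 1 (R=0.8899): product = 0.8899
After component 2 (R=0.8378): product = 0.7456
After component 3 (R=0.887): product = 0.6613
After component 4 (R=0.911): product = 0.6025
After component 5 (R=0.9441): product = 0.5688
R_sys = 0.5688

0.5688


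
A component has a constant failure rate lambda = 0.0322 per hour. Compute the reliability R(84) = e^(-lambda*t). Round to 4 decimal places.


lambda = 0.0322
t = 84
lambda * t = 2.7048
R(t) = e^(-2.7048)
R(t) = 0.0669

0.0669


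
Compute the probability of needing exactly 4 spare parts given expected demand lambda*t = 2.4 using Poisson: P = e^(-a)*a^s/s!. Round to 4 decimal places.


a = 2.4, s = 4
e^(-a) = e^(-2.4) = 0.0907
a^s = 2.4^4 = 33.1776
s! = 24
P = 0.0907 * 33.1776 / 24
P = 0.1254

0.1254


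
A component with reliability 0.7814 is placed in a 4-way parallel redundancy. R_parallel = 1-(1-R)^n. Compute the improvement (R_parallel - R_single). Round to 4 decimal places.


R_single = 0.7814, n = 4
1 - R_single = 0.2186
(1 - R_single)^n = 0.2186^4 = 0.0023
R_parallel = 1 - 0.0023 = 0.9977
Improvement = 0.9977 - 0.7814
Improvement = 0.2163

0.2163


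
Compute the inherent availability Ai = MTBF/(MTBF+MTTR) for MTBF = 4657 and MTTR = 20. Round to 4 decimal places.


MTBF = 4657
MTTR = 20
MTBF + MTTR = 4677
Ai = 4657 / 4677
Ai = 0.9957

0.9957


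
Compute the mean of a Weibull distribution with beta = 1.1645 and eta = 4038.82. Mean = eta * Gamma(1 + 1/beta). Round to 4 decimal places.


beta = 1.1645, eta = 4038.82
1/beta = 0.8587
1 + 1/beta = 1.8587
Gamma(1.8587) = 0.9483
Mean = 4038.82 * 0.9483
Mean = 3829.9908

3829.9908


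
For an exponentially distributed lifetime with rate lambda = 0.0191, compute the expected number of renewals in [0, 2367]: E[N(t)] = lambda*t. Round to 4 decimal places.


lambda = 0.0191
t = 2367
E[N(t)] = lambda * t
E[N(t)] = 0.0191 * 2367
E[N(t)] = 45.2097

45.2097


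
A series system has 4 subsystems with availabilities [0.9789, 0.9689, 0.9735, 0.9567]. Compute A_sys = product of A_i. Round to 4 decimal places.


Subsystems: [0.9789, 0.9689, 0.9735, 0.9567]
After subsystem 1 (A=0.9789): product = 0.9789
After subsystem 2 (A=0.9689): product = 0.9485
After subsystem 3 (A=0.9735): product = 0.9233
After subsystem 4 (A=0.9567): product = 0.8833
A_sys = 0.8833

0.8833


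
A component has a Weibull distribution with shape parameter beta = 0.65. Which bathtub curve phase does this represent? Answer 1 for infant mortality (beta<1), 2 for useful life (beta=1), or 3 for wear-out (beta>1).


beta = 0.65
Compare beta to 1:
beta < 1 => infant mortality (phase 1)
beta = 1 => useful life (phase 2)
beta > 1 => wear-out (phase 3)
Since beta = 0.65, this is infant mortality (decreasing failure rate)
Phase = 1

1


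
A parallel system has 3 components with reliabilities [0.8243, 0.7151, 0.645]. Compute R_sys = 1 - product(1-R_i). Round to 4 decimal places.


Components: [0.8243, 0.7151, 0.645]
(1 - 0.8243) = 0.1757, running product = 0.1757
(1 - 0.7151) = 0.2849, running product = 0.0501
(1 - 0.645) = 0.355, running product = 0.0178
Product of (1-R_i) = 0.0178
R_sys = 1 - 0.0178 = 0.9822

0.9822


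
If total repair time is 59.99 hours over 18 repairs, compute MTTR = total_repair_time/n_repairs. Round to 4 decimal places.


total_repair_time = 59.99
n_repairs = 18
MTTR = 59.99 / 18
MTTR = 3.3328

3.3328


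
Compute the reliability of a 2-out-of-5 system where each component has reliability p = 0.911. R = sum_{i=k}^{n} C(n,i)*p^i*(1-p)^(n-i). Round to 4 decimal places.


k = 2, n = 5, p = 0.911
i=2: C(5,2)=10 * 0.911^2 * 0.089^3 = 0.0059
i=3: C(5,3)=10 * 0.911^3 * 0.089^2 = 0.0599
i=4: C(5,4)=5 * 0.911^4 * 0.089^1 = 0.3065
i=5: C(5,5)=1 * 0.911^5 * 0.089^0 = 0.6275
R = sum of terms = 0.9997

0.9997


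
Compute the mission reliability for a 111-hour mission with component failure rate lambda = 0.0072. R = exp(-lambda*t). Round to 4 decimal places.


lambda = 0.0072
mission_time = 111
lambda * t = 0.0072 * 111 = 0.7992
R = exp(-0.7992)
R = 0.4497

0.4497


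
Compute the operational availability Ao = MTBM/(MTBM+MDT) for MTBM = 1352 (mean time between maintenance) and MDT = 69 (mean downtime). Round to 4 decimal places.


MTBM = 1352
MDT = 69
MTBM + MDT = 1421
Ao = 1352 / 1421
Ao = 0.9514

0.9514


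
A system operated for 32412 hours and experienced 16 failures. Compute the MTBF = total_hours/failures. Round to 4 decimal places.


total_hours = 32412
failures = 16
MTBF = 32412 / 16
MTBF = 2025.75

2025.75


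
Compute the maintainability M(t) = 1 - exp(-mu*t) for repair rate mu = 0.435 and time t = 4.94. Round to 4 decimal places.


mu = 0.435, t = 4.94
mu * t = 0.435 * 4.94 = 2.1489
exp(-2.1489) = 0.1166
M(t) = 1 - 0.1166
M(t) = 0.8834

0.8834


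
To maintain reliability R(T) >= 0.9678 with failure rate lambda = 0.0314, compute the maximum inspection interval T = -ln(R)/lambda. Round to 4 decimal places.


R_target = 0.9678
lambda = 0.0314
-ln(0.9678) = 0.0327
T = 0.0327 / 0.0314
T = 1.0424

1.0424


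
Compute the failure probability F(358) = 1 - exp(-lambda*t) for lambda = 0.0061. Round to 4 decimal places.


lambda = 0.0061, t = 358
lambda * t = 2.1838
exp(-2.1838) = 0.1126
F(t) = 1 - 0.1126
F(t) = 0.8874

0.8874


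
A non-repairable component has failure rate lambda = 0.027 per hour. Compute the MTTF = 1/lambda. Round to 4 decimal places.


lambda = 0.027
MTTF = 1 / 0.027
MTTF = 37.037

37.037


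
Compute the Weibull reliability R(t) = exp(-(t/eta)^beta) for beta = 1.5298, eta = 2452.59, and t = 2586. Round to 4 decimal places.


beta = 1.5298, eta = 2452.59, t = 2586
t/eta = 2586 / 2452.59 = 1.0544
(t/eta)^beta = 1.0544^1.5298 = 1.0844
R(t) = exp(-1.0844)
R(t) = 0.3381

0.3381


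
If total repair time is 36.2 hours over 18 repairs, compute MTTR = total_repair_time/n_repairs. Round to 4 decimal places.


total_repair_time = 36.2
n_repairs = 18
MTTR = 36.2 / 18
MTTR = 2.0111

2.0111


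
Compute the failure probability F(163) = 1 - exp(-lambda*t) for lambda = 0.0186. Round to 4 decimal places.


lambda = 0.0186, t = 163
lambda * t = 3.0318
exp(-3.0318) = 0.0482
F(t) = 1 - 0.0482
F(t) = 0.9518

0.9518


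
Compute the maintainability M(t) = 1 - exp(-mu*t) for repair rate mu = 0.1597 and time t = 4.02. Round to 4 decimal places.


mu = 0.1597, t = 4.02
mu * t = 0.1597 * 4.02 = 0.642
exp(-0.642) = 0.5262
M(t) = 1 - 0.5262
M(t) = 0.4738

0.4738


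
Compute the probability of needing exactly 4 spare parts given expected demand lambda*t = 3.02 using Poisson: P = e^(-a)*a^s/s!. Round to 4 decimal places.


a = 3.02, s = 4
e^(-a) = e^(-3.02) = 0.0488
a^s = 3.02^4 = 83.1817
s! = 24
P = 0.0488 * 83.1817 / 24
P = 0.1691

0.1691


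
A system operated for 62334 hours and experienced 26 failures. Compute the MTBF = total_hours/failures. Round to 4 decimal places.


total_hours = 62334
failures = 26
MTBF = 62334 / 26
MTBF = 2397.4615

2397.4615


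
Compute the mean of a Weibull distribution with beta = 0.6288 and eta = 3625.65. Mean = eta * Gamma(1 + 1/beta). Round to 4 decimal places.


beta = 0.6288, eta = 3625.65
1/beta = 1.5903
1 + 1/beta = 2.5903
Gamma(2.5903) = 1.4193
Mean = 3625.65 * 1.4193
Mean = 5145.9259

5145.9259


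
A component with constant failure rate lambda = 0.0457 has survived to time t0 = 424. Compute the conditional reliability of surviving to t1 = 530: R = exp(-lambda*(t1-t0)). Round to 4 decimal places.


lambda = 0.0457
t0 = 424, t1 = 530
t1 - t0 = 106
lambda * (t1-t0) = 0.0457 * 106 = 4.8442
R = exp(-4.8442)
R = 0.0079

0.0079


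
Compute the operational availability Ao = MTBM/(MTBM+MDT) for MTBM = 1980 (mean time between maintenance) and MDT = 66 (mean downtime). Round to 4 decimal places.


MTBM = 1980
MDT = 66
MTBM + MDT = 2046
Ao = 1980 / 2046
Ao = 0.9677

0.9677


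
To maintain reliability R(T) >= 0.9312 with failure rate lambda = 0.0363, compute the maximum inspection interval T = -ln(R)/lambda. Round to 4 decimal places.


R_target = 0.9312
lambda = 0.0363
-ln(0.9312) = 0.0713
T = 0.0713 / 0.0363
T = 1.9637

1.9637


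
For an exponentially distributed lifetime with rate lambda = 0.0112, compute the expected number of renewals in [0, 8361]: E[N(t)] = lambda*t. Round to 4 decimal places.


lambda = 0.0112
t = 8361
E[N(t)] = lambda * t
E[N(t)] = 0.0112 * 8361
E[N(t)] = 93.6432

93.6432


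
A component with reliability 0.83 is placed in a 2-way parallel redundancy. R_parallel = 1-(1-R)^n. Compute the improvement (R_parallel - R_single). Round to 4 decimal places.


R_single = 0.83, n = 2
1 - R_single = 0.17
(1 - R_single)^n = 0.17^2 = 0.0289
R_parallel = 1 - 0.0289 = 0.9711
Improvement = 0.9711 - 0.83
Improvement = 0.1411

0.1411


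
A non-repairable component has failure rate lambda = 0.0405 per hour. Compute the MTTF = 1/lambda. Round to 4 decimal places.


lambda = 0.0405
MTTF = 1 / 0.0405
MTTF = 24.6914

24.6914


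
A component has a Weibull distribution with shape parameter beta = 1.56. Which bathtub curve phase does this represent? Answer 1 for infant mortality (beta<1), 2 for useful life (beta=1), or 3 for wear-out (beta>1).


beta = 1.56
Compare beta to 1:
beta < 1 => infant mortality (phase 1)
beta = 1 => useful life (phase 2)
beta > 1 => wear-out (phase 3)
Since beta = 1.56, this is wear-out (increasing failure rate)
Phase = 3

3


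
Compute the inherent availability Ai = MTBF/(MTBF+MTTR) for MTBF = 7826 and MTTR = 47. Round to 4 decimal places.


MTBF = 7826
MTTR = 47
MTBF + MTTR = 7873
Ai = 7826 / 7873
Ai = 0.994

0.994


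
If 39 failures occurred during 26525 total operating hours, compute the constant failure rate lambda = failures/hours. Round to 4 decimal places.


failures = 39
total_hours = 26525
lambda = 39 / 26525
lambda = 0.0015

0.0015


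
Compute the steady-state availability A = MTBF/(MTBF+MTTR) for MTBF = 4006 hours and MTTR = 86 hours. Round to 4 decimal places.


MTBF = 4006
MTTR = 86
MTBF + MTTR = 4092
A = 4006 / 4092
A = 0.979

0.979


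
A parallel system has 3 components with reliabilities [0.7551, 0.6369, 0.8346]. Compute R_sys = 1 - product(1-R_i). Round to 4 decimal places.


Components: [0.7551, 0.6369, 0.8346]
(1 - 0.7551) = 0.2449, running product = 0.2449
(1 - 0.6369) = 0.3631, running product = 0.0889
(1 - 0.8346) = 0.1654, running product = 0.0147
Product of (1-R_i) = 0.0147
R_sys = 1 - 0.0147 = 0.9853

0.9853


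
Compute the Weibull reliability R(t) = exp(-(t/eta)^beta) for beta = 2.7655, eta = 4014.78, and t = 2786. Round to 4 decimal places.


beta = 2.7655, eta = 4014.78, t = 2786
t/eta = 2786 / 4014.78 = 0.6939
(t/eta)^beta = 0.6939^2.7655 = 0.3641
R(t) = exp(-0.3641)
R(t) = 0.6949

0.6949


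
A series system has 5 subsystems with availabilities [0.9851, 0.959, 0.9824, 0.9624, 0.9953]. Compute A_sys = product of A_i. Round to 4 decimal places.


Subsystems: [0.9851, 0.959, 0.9824, 0.9624, 0.9953]
After subsystem 1 (A=0.9851): product = 0.9851
After subsystem 2 (A=0.959): product = 0.9447
After subsystem 3 (A=0.9824): product = 0.9281
After subsystem 4 (A=0.9624): product = 0.8932
After subsystem 5 (A=0.9953): product = 0.889
A_sys = 0.889

0.889


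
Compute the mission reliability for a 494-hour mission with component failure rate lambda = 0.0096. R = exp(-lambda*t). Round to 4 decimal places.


lambda = 0.0096
mission_time = 494
lambda * t = 0.0096 * 494 = 4.7424
R = exp(-4.7424)
R = 0.0087

0.0087


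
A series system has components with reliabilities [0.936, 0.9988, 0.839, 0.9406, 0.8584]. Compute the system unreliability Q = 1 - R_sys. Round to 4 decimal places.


Components: [0.936, 0.9988, 0.839, 0.9406, 0.8584]
After component 1: product = 0.936
After component 2: product = 0.9349
After component 3: product = 0.7844
After component 4: product = 0.7378
After component 5: product = 0.6333
R_sys = 0.6333
Q = 1 - 0.6333 = 0.3667

0.3667


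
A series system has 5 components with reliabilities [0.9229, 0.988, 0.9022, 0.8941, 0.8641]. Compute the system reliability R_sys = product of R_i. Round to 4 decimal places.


Components: [0.9229, 0.988, 0.9022, 0.8941, 0.8641]
After component 1 (R=0.9229): product = 0.9229
After component 2 (R=0.988): product = 0.9118
After component 3 (R=0.9022): product = 0.8226
After component 4 (R=0.8941): product = 0.7355
After component 5 (R=0.8641): product = 0.6356
R_sys = 0.6356

0.6356


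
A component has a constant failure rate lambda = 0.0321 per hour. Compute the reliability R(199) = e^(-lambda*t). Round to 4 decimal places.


lambda = 0.0321
t = 199
lambda * t = 6.3879
R(t) = e^(-6.3879)
R(t) = 0.0017

0.0017
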